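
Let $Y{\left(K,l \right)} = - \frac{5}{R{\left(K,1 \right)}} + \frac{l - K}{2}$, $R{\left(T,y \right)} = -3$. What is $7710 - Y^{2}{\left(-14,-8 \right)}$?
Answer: $\frac{69194}{9} \approx 7688.2$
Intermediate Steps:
$Y{\left(K,l \right)} = \frac{5}{3} + \frac{l}{2} - \frac{K}{2}$ ($Y{\left(K,l \right)} = - \frac{5}{-3} + \frac{l - K}{2} = \left(-5\right) \left(- \frac{1}{3}\right) + \left(l - K\right) \frac{1}{2} = \frac{5}{3} - \left(\frac{K}{2} - \frac{l}{2}\right) = \frac{5}{3} + \frac{l}{2} - \frac{K}{2}$)
$7710 - Y^{2}{\left(-14,-8 \right)} = 7710 - \left(\frac{5}{3} + \frac{1}{2} \left(-8\right) - -7\right)^{2} = 7710 - \left(\frac{5}{3} - 4 + 7\right)^{2} = 7710 - \left(\frac{14}{3}\right)^{2} = 7710 - \frac{196}{9} = \frac{69194}{9}$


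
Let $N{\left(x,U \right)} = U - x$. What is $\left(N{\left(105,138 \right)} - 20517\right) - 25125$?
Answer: $-45609$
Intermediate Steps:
$\left(N{\left(105,138 \right)} - 20517\right) - 25125 = \left(\left(138 - 105\right) - 20517\right) - 25125 = \left(33 - 20517\right) - 25125 = -20484 - 25125 = -45609$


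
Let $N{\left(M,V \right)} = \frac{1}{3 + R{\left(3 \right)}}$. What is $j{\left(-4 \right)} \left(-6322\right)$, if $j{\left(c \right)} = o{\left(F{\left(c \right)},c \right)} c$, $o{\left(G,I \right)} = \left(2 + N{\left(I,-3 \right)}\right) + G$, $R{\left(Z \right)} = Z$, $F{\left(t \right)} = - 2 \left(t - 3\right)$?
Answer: $\frac{1226468}{3} \approx 4.0882 \cdot 10^{5}$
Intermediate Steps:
$F{\left(t \right)} = 6 - 2 t$ ($F{\left(t \right)} = - 2 \left(-3 + t\right) = 6 - 2 t$)
$N{\left(M,V \right)} = \frac{1}{6}$ ($N{\left(M,V \right)} = \frac{1}{3 + 3} = \frac{1}{6}$)
$o{\left(G,I \right)} = \frac{13}{6} + G$ ($o{\left(G,I \right)} = \left(2 + \frac{1}{6}\right) + G = \frac{13}{6} + G$)
$j{\left(c \right)} = c \left(\frac{49}{6} - 2 c\right)$ ($j{\left(c \right)} = \left(\frac{13}{6} - \left(-6 + 2 c\right)\right) c = \left(\frac{49}{6} - 2 c\right) c = c \left(\frac{49}{6} - 2 c\right)$)
$j{\left(-4 \right)} \left(-6322\right) = \frac{1}{6} \left(-4\right) \left(49 - -48\right) \left(-6322\right) = \frac{1}{6} \left(-4\right) \left(49 + 48\right) \left(-6322\right) = \frac{1}{6} \left(-4\right) 97 \left(-6322\right) = \left(- \frac{194}{3}\right) \left(-6322\right) = \frac{1226468}{3}$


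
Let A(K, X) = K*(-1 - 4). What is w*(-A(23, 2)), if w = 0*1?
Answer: 0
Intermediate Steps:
A(K, X) = -5*K (A(K, X) = K*(-5) = -5*K)
w = 0
w*(-A(23, 2)) = 0*(-(-5)*23) = 0*(-1*(-115)) = 0*115 = 0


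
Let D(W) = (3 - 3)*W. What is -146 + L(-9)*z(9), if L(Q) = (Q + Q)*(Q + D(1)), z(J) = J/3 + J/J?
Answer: 502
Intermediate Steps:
D(W) = 0 (D(W) = 0*W = 0)
z(J) = 1 + J/3 (z(J) = J*(⅓) + 1 = J/3 + 1 = 1 + J/3)
L(Q) = 2*Q² (L(Q) = (Q + Q)*(Q + 0) = (2*Q)*Q = 2*Q²)
-146 + L(-9)*z(9) = -146 + (2*(-9)²)*(1 + (⅓)*9) = -146 + (2*81)*(1 + 3) = -146 + 162*4 = -146 + 648 = 502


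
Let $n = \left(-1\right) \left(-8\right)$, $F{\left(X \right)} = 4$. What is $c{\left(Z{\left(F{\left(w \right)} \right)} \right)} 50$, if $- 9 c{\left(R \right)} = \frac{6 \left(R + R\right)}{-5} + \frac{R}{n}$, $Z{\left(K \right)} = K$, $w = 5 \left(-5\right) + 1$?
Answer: $\frac{455}{9} \approx 50.556$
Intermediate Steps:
$w = -24$ ($w = -25 + 1 = -24$)
$n = 8$
$c{\left(R \right)} = \frac{91 R}{360}$ ($c{\left(R \right)} = - \frac{\frac{6 \left(R + R\right)}{-5} + \frac{R}{8}}{9} = - \frac{6 \cdot 2 R \left(- \frac{1}{5}\right) + R \frac{1}{8}}{9} = - \frac{12 R \left(- \frac{1}{5}\right) + \frac{R}{8}}{9} = - \frac{- \frac{12 R}{5} + \frac{R}{8}}{9} = - \frac{\left(- \frac{91}{40}\right) R}{9} = \frac{91 R}{360}$)
$c{\left(Z{\left(F{\left(w \right)} \right)} \right)} 50 = \frac{91}{360} \cdot 4 \cdot 50 = \frac{91}{90} \cdot 50 = \frac{455}{9}$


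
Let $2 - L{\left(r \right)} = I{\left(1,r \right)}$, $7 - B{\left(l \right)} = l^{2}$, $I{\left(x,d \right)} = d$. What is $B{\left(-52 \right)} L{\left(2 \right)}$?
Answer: $0$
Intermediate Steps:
$B{\left(l \right)} = 7 - l^{2}$
$L{\left(r \right)} = 2 - r$
$B{\left(-52 \right)} L{\left(2 \right)} = \left(7 - \left(-52\right)^{2}\right) \left(2 - 2\right) = \left(7 - 2704\right) \left(2 - 2\right) = \left(7 - 2704\right) 0 = \left(-2697\right) 0 = 0$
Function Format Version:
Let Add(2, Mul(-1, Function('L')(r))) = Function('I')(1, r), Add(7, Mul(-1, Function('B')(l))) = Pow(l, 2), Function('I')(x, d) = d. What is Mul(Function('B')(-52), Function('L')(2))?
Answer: 0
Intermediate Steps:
Function('B')(l) = Add(7, Mul(-1, Pow(l, 2)))
Function('L')(r) = Add(2, Mul(-1, r))
Mul(Function('B')(-52), Function('L')(2)) = Mul(Add(7, Mul(-1, Pow(-52, 2))), Add(2, Mul(-1, 2))) = Mul(Add(7, Mul(-1, 2704)), Add(2, -2)) = Mul(Add(7, -2704), 0) = Mul(-2697, 0) = 0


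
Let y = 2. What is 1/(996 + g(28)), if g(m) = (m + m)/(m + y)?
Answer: 15/14968 ≈ 0.0010021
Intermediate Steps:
g(m) = 2*m/(2 + m) (g(m) = (m + m)/(m + 2) = (2*m)/(2 + m) = 2*m/(2 + m))
1/(996 + g(28)) = 1/(996 + 2*28/(2 + 28)) = 1/(996 + 2*28/30) = 1/(996 + 2*28*(1/30)) = 1/(996 + 28/15) = 1/(14968/15) = 15/14968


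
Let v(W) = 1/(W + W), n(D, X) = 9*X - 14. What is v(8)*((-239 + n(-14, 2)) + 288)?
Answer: 53/16 ≈ 3.3125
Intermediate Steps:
n(D, X) = -14 + 9*X
v(W) = 1/(2*W)
v(8)*((-239 + n(-14, 2)) + 288) = ((½)/8)*((-239 + (-14 + 9*2)) + 288) = ((½)*(⅛))*((-239 + (-14 + 18)) + 288) = ((-239 + 4) + 288)/16 = (-235 + 288)/16 = (1/16)*53 = 53/16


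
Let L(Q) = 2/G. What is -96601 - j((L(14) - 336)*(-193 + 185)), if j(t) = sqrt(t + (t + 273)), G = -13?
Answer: -96601 - sqrt(955097)/13 ≈ -96676.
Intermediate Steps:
L(Q) = -2/13 (L(Q) = 2/(-13) = 2*(-1/13) = -2/13)
j(t) = sqrt(273 + 2*t) (j(t) = sqrt(t + (273 + t)) = sqrt(273 + 2*t))
-96601 - j((L(14) - 336)*(-193 + 185)) = -96601 - sqrt(273 + 2*((-2/13 - 336)*(-193 + 185))) = -96601 - sqrt(273 + 2*(-4370/13*(-8))) = -96601 - sqrt(273 + 2*(34960/13)) = -96601 - sqrt(273 + 69920/13) = -96601 - sqrt(73469/13) = -96601 - sqrt(955097)/13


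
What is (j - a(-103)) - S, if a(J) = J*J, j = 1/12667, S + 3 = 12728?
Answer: -295571777/12667 ≈ -23334.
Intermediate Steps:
S = 12725 (S = -3 + 12728 = 12725)
j = 1/12667 ≈ 7.8945e-5
a(J) = J²
(j - a(-103)) - S = (1/12667 - 1*(-103)²) - 1*12725 = (1/12667 - 1*10609) - 12725 = (1/12667 - 10609) - 12725 = -134384202/12667 - 12725 = -295571777/12667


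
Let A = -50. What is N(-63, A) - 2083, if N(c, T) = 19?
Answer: -2064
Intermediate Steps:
N(-63, A) - 2083 = 19 - 2083 = -2064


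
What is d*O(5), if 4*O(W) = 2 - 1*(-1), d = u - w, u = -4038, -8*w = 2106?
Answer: -45297/16 ≈ -2831.1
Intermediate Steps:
w = -1053/4 (w = -⅛*2106 = -1053/4 ≈ -263.25)
d = -15099/4 (d = -4038 - 1*(-1053/4) = -4038 + 1053/4 = -15099/4 ≈ -3774.8)
O(W) = ¾ (O(W) = (2 - 1*(-1))/4 = (2 + 1)/4 = (¼)*3 = ¾)
d*O(5) = -15099/4*¾ = -45297/16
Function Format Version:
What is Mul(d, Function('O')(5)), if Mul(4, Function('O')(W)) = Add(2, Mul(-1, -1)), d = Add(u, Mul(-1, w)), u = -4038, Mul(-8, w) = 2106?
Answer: Rational(-45297, 16) ≈ -2831.1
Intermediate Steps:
w = Rational(-1053, 4) (w = Mul(Rational(-1, 8), 2106) = Rational(-1053, 4) ≈ -263.25)
d = Rational(-15099, 4) (d = Add(-4038, Mul(-1, Rational(-1053, 4))) = Add(-4038, Rational(1053, 4)) = Rational(-15099, 4) ≈ -3774.8)
Function('O')(W) = Rational(3, 4) (Function('O')(W) = Mul(Rational(1, 4), Add(2, Mul(-1, -1))) = Mul(Rational(1, 4), Add(2, 1)) = Mul(Rational(1, 4), 3) = Rational(3, 4))
Mul(d, Function('O')(5)) = Mul(Rational(-15099, 4), Rational(3, 4)) = Rational(-45297, 16)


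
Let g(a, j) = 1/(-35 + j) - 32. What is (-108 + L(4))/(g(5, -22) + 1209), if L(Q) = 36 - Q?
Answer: -1083/16772 ≈ -0.064572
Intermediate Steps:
g(a, j) = -32 + 1/(-35 + j)
(-108 + L(4))/(g(5, -22) + 1209) = (-108 + (36 - 1*4))/((1121 - 32*(-22))/(-35 - 22) + 1209) = (-108 + (36 - 4))/((1121 + 704)/(-57) + 1209) = (-108 + 32)/(-1/57*1825 + 1209) = -76/(-1825/57 + 1209) = -76/67088/57 = -76*57/67088 = -1083/16772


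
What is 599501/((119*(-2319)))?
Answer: -85643/39423 ≈ -2.1724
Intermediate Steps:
599501/((119*(-2319))) = 599501/(-275961) = 599501*(-1/275961) = -85643/39423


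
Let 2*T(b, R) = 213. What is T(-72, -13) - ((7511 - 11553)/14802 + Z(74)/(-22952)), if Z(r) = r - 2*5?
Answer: 4534443811/42466938 ≈ 106.78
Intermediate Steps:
Z(r) = -10 + r (Z(r) = r - 10 = -10 + r)
T(b, R) = 213/2 (T(b, R) = (½)*213 = 213/2)
T(-72, -13) - ((7511 - 11553)/14802 + Z(74)/(-22952)) = 213/2 - ((7511 - 11553)/14802 + (-10 + 74)/(-22952)) = 213/2 - (-4042*1/14802 + 64*(-1/22952)) = 213/2 - (-2021/7401 - 8/2869) = 213/2 - 1*(-5857457/21233469) = 213/2 + 5857457/21233469 = 4534443811/42466938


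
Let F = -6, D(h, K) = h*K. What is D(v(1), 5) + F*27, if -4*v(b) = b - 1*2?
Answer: -643/4 ≈ -160.75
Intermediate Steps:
v(b) = 1/2 - b/4 (v(b) = -(b - 1*2)/4 = -(b - 2)/4 = -(-2 + b)/4 = 1/2 - b/4)
D(h, K) = K*h
D(v(1), 5) + F*27 = 5*(1/2 - 1/4*1) - 6*27 = 5*(1/2 - 1/4) - 162 = 5*(1/4) - 162 = 5/4 - 162 = -643/4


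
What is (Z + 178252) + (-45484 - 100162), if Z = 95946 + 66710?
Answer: 195262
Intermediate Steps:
Z = 162656
(Z + 178252) + (-45484 - 100162) = (162656 + 178252) + (-45484 - 100162) = 340908 - 145646 = 195262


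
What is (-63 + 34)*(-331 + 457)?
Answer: -3654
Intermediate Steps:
(-63 + 34)*(-331 + 457) = -29*126 = -3654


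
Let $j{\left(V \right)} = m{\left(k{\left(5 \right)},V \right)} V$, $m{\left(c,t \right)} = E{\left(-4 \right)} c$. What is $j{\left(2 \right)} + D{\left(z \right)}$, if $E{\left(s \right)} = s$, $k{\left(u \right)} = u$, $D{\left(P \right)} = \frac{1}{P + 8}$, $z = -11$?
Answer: $- \frac{121}{3} \approx -40.333$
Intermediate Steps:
$D{\left(P \right)} = \frac{1}{8 + P}$
$m{\left(c,t \right)} = - 4 c$
$j{\left(V \right)} = - 20 V$ ($j{\left(V \right)} = \left(-4\right) 5 V = - 20 V$)
$j{\left(2 \right)} + D{\left(z \right)} = \left(-20\right) 2 + \frac{1}{8 - 11} = -40 + \frac{1}{-3} = -40 - \frac{1}{3} = - \frac{121}{3}$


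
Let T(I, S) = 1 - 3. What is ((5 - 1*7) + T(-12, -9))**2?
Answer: 16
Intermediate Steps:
T(I, S) = -2
((5 - 1*7) + T(-12, -9))**2 = ((5 - 1*7) - 2)**2 = ((5 - 7) - 2)**2 = (-2 - 2)**2 = (-4)**2 = 16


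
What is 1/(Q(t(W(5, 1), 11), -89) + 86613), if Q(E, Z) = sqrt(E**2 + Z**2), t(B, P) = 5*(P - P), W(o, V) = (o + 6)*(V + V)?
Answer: 1/86702 ≈ 1.1534e-5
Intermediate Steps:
W(o, V) = 2*V*(6 + o) (W(o, V) = (6 + o)*(2*V) = 2*V*(6 + o))
t(B, P) = 0 (t(B, P) = 5*0 = 0)
1/(Q(t(W(5, 1), 11), -89) + 86613) = 1/(sqrt(0**2 + (-89)**2) + 86613) = 1/(sqrt(0 + 7921) + 86613) = 1/(sqrt(7921) + 86613) = 1/(89 + 86613) = 1/86702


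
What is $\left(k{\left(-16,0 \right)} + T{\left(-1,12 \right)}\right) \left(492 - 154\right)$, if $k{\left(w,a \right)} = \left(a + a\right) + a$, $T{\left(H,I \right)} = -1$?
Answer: $-338$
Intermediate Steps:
$k{\left(w,a \right)} = 3 a$ ($k{\left(w,a \right)} = 2 a + a = 3 a$)
$\left(k{\left(-16,0 \right)} + T{\left(-1,12 \right)}\right) \left(492 - 154\right) = \left(3 \cdot 0 - 1\right) \left(492 - 154\right) = \left(0 - 1\right) 338 = \left(-1\right) 338 = -338$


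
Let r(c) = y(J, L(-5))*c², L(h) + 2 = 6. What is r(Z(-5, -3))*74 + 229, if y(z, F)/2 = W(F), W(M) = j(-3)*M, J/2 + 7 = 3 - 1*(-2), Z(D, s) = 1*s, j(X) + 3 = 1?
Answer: -10427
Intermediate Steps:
j(X) = -2 (j(X) = -3 + 1 = -2)
L(h) = 4 (L(h) = -2 + 6 = 4)
Z(D, s) = s
J = -4 (J = -14 + 2*(3 - 1*(-2)) = -14 + 2*(3 + 2) = -14 + 2*5 = -14 + 10 = -4)
W(M) = -2*M
y(z, F) = -4*F (y(z, F) = 2*(-2*F) = -4*F)
r(c) = -16*c² (r(c) = (-4*4)*c² = -16*c²)
r(Z(-5, -3))*74 + 229 = -16*(-3)²*74 + 229 = -16*9*74 + 229 = -144*74 + 229 = -10656 + 229 = -10427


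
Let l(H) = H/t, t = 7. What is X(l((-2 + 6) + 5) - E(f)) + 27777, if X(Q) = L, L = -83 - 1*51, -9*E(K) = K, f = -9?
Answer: 27643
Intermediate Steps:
E(K) = -K/9
L = -134 (L = -83 - 51 = -134)
l(H) = H/7
X(Q) = -134
X(l((-2 + 6) + 5) - E(f)) + 27777 = -134 + 27777 = 27643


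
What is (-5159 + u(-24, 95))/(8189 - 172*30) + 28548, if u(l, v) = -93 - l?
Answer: 86466664/3029 ≈ 28546.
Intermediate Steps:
(-5159 + u(-24, 95))/(8189 - 172*30) + 28548 = (-5159 + (-93 - 1*(-24)))/(8189 - 172*30) + 28548 = (-5159 + (-93 + 24))/(8189 - 5160) + 28548 = (-5159 - 69)/3029 + 28548 = -5228*1/3029 + 28548 = -5228/3029 + 28548 = 86466664/3029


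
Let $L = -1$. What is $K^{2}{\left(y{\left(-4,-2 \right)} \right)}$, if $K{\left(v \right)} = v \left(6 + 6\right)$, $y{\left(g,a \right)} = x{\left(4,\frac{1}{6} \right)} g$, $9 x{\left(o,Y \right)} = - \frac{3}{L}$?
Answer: $256$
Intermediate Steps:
$x{\left(o,Y \right)} = \frac{1}{3}$ ($x{\left(o,Y \right)} = \frac{\left(-3\right) \frac{1}{-1}}{9} = \frac{\left(-3\right) \left(-1\right)}{9} = \frac{1}{9} \cdot 3 = \frac{1}{3}$)
$y{\left(g,a \right)} = \frac{g}{3}$
$K{\left(v \right)} = 12 v$ ($K{\left(v \right)} = v 12 = 12 v$)
$K^{2}{\left(y{\left(-4,-2 \right)} \right)} = \left(12 \cdot \frac{1}{3} \left(-4\right)\right)^{2} = \left(12 \left(- \frac{4}{3}\right)\right)^{2} = \left(-16\right)^{2} = 256$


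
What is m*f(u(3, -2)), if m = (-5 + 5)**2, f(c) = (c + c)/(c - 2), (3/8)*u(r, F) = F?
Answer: 0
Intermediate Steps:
u(r, F) = 8*F/3
f(c) = 2*c/(-2 + c) (f(c) = (2*c)/(-2 + c) = 2*c/(-2 + c))
m = 0 (m = 0**2 = 0)
m*f(u(3, -2)) = 0*(2*((8/3)*(-2))/(-2 + (8/3)*(-2))) = 0*(2*(-16/3)/(-2 - 16/3)) = 0*(2*(-16/3)/(-22/3)) = 0*(2*(-16/3)*(-3/22)) = 0*(16/11) = 0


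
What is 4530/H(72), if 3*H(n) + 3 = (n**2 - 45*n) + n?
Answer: 4530/671 ≈ 6.7511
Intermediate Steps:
H(n) = -1 - 44*n/3 + n**2/3 (H(n) = -1 + ((n**2 - 45*n) + n)/3 = -1 + (n**2 - 44*n)/3 = -1 + (-44*n/3 + n**2/3) = -1 - 44*n/3 + n**2/3)
4530/H(72) = 4530/(-1 - 44/3*72 + (1/3)*72**2) = 4530/(-1 - 1056 + (1/3)*5184) = 4530/(-1 - 1056 + 1728) = 4530/671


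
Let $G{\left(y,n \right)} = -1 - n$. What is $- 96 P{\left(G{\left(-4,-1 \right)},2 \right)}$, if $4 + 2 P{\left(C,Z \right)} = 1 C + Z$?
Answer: $96$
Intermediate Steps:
$P{\left(C,Z \right)} = -2 + \frac{C}{2} + \frac{Z}{2}$ ($P{\left(C,Z \right)} = -2 + \frac{1 C + Z}{2} = -2 + \frac{C + Z}{2} = -2 + \left(\frac{C}{2} + \frac{Z}{2}\right) = -2 + \frac{C}{2} + \frac{Z}{2}$)
$- 96 P{\left(G{\left(-4,-1 \right)},2 \right)} = - 96 \left(-2 + \frac{-1 - -1}{2} + \frac{1}{2} \cdot 2\right) = - 96 \left(-2 + \frac{-1 + 1}{2} + 1\right) = - 96 \left(-2 + \frac{1}{2} \cdot 0 + 1\right) = - 96 \left(-2 + 0 + 1\right) = \left(-96\right) \left(-1\right) = 96$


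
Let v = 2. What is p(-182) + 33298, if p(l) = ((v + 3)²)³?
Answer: 48923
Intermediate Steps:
p(l) = 15625 (p(l) = ((2 + 3)²)³ = (5²)³ = 25³ = 15625)
p(-182) + 33298 = 15625 + 33298 = 48923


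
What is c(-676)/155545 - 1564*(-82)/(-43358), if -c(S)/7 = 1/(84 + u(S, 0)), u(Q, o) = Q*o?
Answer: -119690032639/40464720660 ≈ -2.9579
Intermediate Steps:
c(S) = -1/12 (c(S) = -7/(84 + S*0) = -7/(84 + 0) = -7/84 = -7*1/84 = -1/12)
c(-676)/155545 - 1564*(-82)/(-43358) = -1/12/155545 - 1564*(-82)/(-43358) = -1/12*1/155545 - 391*(-328)*(-1/43358) = -1/1866540 + 128248*(-1/43358) = -1/1866540 - 64124/21679 = -119690032639/40464720660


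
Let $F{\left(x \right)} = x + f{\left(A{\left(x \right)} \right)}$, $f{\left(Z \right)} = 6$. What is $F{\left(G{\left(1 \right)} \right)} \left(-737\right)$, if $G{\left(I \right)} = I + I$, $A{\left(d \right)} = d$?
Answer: $-5896$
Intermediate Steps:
$G{\left(I \right)} = 2 I$
$F{\left(x \right)} = 6 + x$ ($F{\left(x \right)} = x + 6 = 6 + x$)
$F{\left(G{\left(1 \right)} \right)} \left(-737\right) = \left(6 + 2 \cdot 1\right) \left(-737\right) = \left(6 + 2\right) \left(-737\right) = 8 \left(-737\right) = -5896$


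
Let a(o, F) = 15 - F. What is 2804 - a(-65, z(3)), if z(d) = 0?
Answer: 2789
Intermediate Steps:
2804 - a(-65, z(3)) = 2804 - (15 - 1*0) = 2804 - (15 + 0) = 2804 - 1*15 = 2804 - 15 = 2789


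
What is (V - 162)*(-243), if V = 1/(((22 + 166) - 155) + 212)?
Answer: 9644427/245 ≈ 39365.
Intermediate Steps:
V = 1/245 (V = 1/((188 - 155) + 212) = 1/(33 + 212) = 1/245 ≈ 0.0040816)
(V - 162)*(-243) = (1/245 - 162)*(-243) = -39689/245*(-243) = 9644427/245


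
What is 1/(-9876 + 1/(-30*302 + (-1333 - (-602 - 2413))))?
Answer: -7378/72865129 ≈ -0.00010126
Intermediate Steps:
1/(-9876 + 1/(-30*302 + (-1333 - (-602 - 2413)))) = 1/(-9876 + 1/(-9060 + (-1333 - 1*(-3015)))) = 1/(-9876 + 1/(-9060 + (-1333 + 3015))) = 1/(-9876 + 1/(-9060 + 1682)) = 1/(-9876 + 1/(-7378)) = 1/(-9876 - 1/7378) = 1/(-72865129/7378) = -7378/72865129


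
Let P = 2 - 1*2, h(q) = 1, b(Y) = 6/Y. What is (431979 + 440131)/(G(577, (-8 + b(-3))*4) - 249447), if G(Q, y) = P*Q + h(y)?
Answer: -436055/124723 ≈ -3.4962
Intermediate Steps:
P = 0 (P = 2 - 2 = 0)
G(Q, y) = 1 (G(Q, y) = 0*Q + 1 = 0 + 1 = 1)
(431979 + 440131)/(G(577, (-8 + b(-3))*4) - 249447) = (431979 + 440131)/(1 - 249447) = 872110/(-249446) = 872110*(-1/249446) = -436055/124723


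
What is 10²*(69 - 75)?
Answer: -600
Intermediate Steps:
10²*(69 - 75) = 100*(-6) = -600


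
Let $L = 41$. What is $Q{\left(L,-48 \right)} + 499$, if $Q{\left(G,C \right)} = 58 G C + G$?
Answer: $-113604$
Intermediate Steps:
$Q{\left(G,C \right)} = G + 58 C G$ ($Q{\left(G,C \right)} = 58 C G + G = G + 58 C G$)
$Q{\left(L,-48 \right)} + 499 = 41 \left(1 + 58 \left(-48\right)\right) + 499 = 41 \left(1 - 2784\right) + 499 = 41 \left(-2783\right) + 499 = -114103 + 499 = -113604$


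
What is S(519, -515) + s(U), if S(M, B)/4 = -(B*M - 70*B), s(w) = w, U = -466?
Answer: 924474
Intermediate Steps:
S(M, B) = 280*B - 4*B*M (S(M, B) = 4*(-(B*M - 70*B)) = 4*(-(-70*B + B*M)) = 4*(70*B - B*M) = 280*B - 4*B*M)
S(519, -515) + s(U) = 4*(-515)*(70 - 1*519) - 466 = 4*(-515)*(70 - 519) - 466 = 4*(-515)*(-449) - 466 = 924940 - 466 = 924474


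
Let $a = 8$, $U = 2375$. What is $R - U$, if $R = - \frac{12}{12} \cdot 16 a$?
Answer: $-2503$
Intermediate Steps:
$R = -128$ ($R = - \frac{12}{12} \cdot 16 \cdot 8 = \left(-12\right) \frac{1}{12} \cdot 16 \cdot 8 = \left(-1\right) 16 \cdot 8 = \left(-16\right) 8 = -128$)
$R - U = -128 - 2375 = -2503$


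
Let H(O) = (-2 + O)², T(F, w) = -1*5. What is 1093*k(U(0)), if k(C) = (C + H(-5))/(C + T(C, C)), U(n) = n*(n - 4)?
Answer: -53557/5 ≈ -10711.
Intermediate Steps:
U(n) = n*(-4 + n)
T(F, w) = -5
k(C) = (49 + C)/(-5 + C) (k(C) = (C + (-2 - 5)²)/(C - 5) = (C + (-7)²)/(-5 + C) = (C + 49)/(-5 + C) = (49 + C)/(-5 + C))
1093*k(U(0)) = 1093*((49 + 0*(-4 + 0))/(-5 + 0*(-4 + 0))) = 1093*((49 + 0*(-4))/(-5 + 0*(-4))) = 1093*((49 + 0)/(-5 + 0)) = 1093*(49/(-5)) = 1093*(-⅕*49) = 1093*(-49/5) = -53557/5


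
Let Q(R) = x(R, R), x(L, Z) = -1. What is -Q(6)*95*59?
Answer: 5605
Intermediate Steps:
Q(R) = -1
-Q(6)*95*59 = -(-1*95)*59 = -(-95)*59 = -1*(-5605) = 5605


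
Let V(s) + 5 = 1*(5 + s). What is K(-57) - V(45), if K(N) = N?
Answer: -102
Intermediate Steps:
V(s) = s (V(s) = -5 + 1*(5 + s) = -5 + (5 + s) = s)
K(-57) - V(45) = -57 - 1*45 = -57 - 45 = -102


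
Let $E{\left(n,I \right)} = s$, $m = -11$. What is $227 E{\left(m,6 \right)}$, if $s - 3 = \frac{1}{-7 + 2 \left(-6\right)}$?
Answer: $\frac{12712}{19} \approx 669.05$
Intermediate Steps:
$s = \frac{56}{19}$ ($s = 3 + \frac{1}{-7 + 2 \left(-6\right)} = 3 + \frac{1}{-7 - 12} = 3 + \frac{1}{-19} = 3 - \frac{1}{19} = \frac{56}{19} \approx 2.9474$)
$E{\left(n,I \right)} = \frac{56}{19}$
$227 E{\left(m,6 \right)} = 227 \cdot \frac{56}{19} = \frac{12712}{19}$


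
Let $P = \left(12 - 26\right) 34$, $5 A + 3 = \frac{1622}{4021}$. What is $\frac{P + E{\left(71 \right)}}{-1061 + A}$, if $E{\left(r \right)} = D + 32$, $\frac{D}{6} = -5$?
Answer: $\frac{4764885}{10670923} \approx 0.44653$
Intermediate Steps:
$D = -30$ ($D = 6 \left(-5\right) = -30$)
$A = - \frac{10441}{20105}$ ($A = - \frac{3}{5} + \frac{1622 \cdot \frac{1}{4021}}{5} = - \frac{3}{5} + \frac{1}{5} \cdot \frac{1622}{4021} = - \frac{3}{5} + \frac{1622}{20105} = - \frac{10441}{20105} \approx -0.51932$)
$E{\left(r \right)} = 2$ ($E{\left(r \right)} = -30 + 32 = 2$)
$P = -476$ ($P = \left(-14\right) 34 = -476$)
$\frac{P + E{\left(71 \right)}}{-1061 + A} = \frac{-476 + 2}{-1061 - \frac{10441}{20105}} = - \frac{474}{- \frac{21341846}{20105}} = \left(-474\right) \left(- \frac{20105}{21341846}\right) = \frac{4764885}{10670923}$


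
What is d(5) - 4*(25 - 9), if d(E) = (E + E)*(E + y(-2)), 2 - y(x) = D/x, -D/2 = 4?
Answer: -34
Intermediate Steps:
D = -8 (D = -2*4 = -8)
y(x) = 2 + 8/x (y(x) = 2 - (-8)/x = 2 + 8/x)
d(E) = 2*E*(-2 + E) (d(E) = (E + E)*(E + (2 + 8/(-2))) = (2*E)*(E + (2 + 8*(-½))) = (2*E)*(E + (2 - 4)) = (2*E)*(E - 2) = (2*E)*(-2 + E) = 2*E*(-2 + E))
d(5) - 4*(25 - 9) = 2*5*(-2 + 5) - 4*(25 - 9) = 2*5*3 - 4*16 = 30 - 64 = -34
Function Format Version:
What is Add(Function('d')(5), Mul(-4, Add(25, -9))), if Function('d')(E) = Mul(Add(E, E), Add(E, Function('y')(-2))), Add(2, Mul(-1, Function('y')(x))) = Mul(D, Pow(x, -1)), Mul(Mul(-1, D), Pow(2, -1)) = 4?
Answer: -34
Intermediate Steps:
D = -8 (D = Mul(-2, 4) = -8)
Function('y')(x) = Add(2, Mul(8, Pow(x, -1))) (Function('y')(x) = Add(2, Mul(-1, Mul(-8, Pow(x, -1)))) = Add(2, Mul(8, Pow(x, -1))))
Function('d')(E) = Mul(2, E, Add(-2, E)) (Function('d')(E) = Mul(Add(E, E), Add(E, Add(2, Mul(8, Pow(-2, -1))))) = Mul(Mul(2, E), Add(E, Add(2, Mul(8, Rational(-1, 2))))) = Mul(Mul(2, E), Add(E, Add(2, -4))) = Mul(Mul(2, E), Add(E, -2)) = Mul(Mul(2, E), Add(-2, E)) = Mul(2, E, Add(-2, E)))
Add(Function('d')(5), Mul(-4, Add(25, -9))) = Add(Mul(2, 5, Add(-2, 5)), Mul(-4, Add(25, -9))) = Add(Mul(2, 5, 3), Mul(-4, 16)) = Add(30, -64) = -34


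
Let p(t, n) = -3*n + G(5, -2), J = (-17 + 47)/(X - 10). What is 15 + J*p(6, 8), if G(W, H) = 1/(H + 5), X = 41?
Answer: -245/31 ≈ -7.9032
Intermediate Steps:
J = 30/31 (J = (-17 + 47)/(41 - 10) = 30/31 ≈ 0.96774)
G(W, H) = 1/(5 + H)
p(t, n) = ⅓ - 3*n (p(t, n) = -3*n + 1/(5 - 2) = -3*n + 1/3 = -3*n + ⅓ = ⅓ - 3*n)
15 + J*p(6, 8) = 15 + 30*(⅓ - 3*8)/31 = 15 + 30*(⅓ - 24)/31 = 15 + (30/31)*(-71/3) = 15 - 710/31 = -245/31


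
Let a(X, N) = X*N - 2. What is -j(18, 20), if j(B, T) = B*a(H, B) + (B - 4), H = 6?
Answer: -1922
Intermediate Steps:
a(X, N) = -2 + N*X (a(X, N) = N*X - 2 = -2 + N*X)
j(B, T) = -4 + B + B*(-2 + 6*B) (j(B, T) = B*(-2 + B*6) + (B - 4) = B*(-2 + 6*B) + (-4 + B) = -4 + B + B*(-2 + 6*B))
-j(18, 20) = -(-4 - 1*18 + 6*18²) = -(-4 - 18 + 6*324) = -(-4 - 18 + 1944) = -1*1922 = -1922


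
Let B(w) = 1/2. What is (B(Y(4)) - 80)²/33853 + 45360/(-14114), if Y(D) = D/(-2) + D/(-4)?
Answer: -2892736143/955602484 ≈ -3.0271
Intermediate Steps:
Y(D) = -3*D/4 (Y(D) = D*(-½) + D*(-¼) = -D/2 - D/4 = -3*D/4)
B(w) = ½
(B(Y(4)) - 80)²/33853 + 45360/(-14114) = (½ - 80)²/33853 + 45360/(-14114) = (-159/2)²*(1/33853) + 45360*(-1/14114) = (25281/4)*(1/33853) - 22680/7057 = 25281/135412 - 22680/7057 = -2892736143/955602484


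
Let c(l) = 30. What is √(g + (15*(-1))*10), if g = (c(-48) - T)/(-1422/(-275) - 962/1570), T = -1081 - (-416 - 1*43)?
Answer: 5*I*√10782617210/196799 ≈ 2.6382*I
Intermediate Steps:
T = -622 (T = -1081 - (-416 - 43) = -1081 - 1*(-459) = -1081 + 459 = -622)
g = 28150100/196799 (g = (30 - 1*(-622))/(-1422/(-275) - 962/1570) = (30 + 622)/(-1422*(-1/275) - 962*1/1570) = 652/(1422/275 - 481/785) = 652/(196799/43175) = 652*(43175/196799) = 28150100/196799 ≈ 143.04)
√(g + (15*(-1))*10) = √(28150100/196799 + (15*(-1))*10) = √(28150100/196799 - 15*10) = √(28150100/196799 - 150) = √(-1369750/196799) = 5*I*√10782617210/196799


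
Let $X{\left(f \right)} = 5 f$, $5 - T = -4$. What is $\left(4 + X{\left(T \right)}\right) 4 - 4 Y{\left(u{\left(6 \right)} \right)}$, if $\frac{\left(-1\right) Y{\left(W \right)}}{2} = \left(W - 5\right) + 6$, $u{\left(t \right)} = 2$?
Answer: $220$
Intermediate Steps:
$T = 9$ ($T = 5 - -4 = 5 + 4 = 9$)
$Y{\left(W \right)} = -2 - 2 W$ ($Y{\left(W \right)} = - 2 \left(\left(W - 5\right) + 6\right) = - 2 \left(\left(-5 + W\right) + 6\right) = - 2 \left(1 + W\right) = -2 - 2 W$)
$\left(4 + X{\left(T \right)}\right) 4 - 4 Y{\left(u{\left(6 \right)} \right)} = \left(4 + 5 \cdot 9\right) 4 - 4 \left(-2 - 4\right) = \left(4 + 45\right) 4 - 4 \left(-2 - 4\right) = 49 \cdot 4 - -24 = 196 + 24 = 220$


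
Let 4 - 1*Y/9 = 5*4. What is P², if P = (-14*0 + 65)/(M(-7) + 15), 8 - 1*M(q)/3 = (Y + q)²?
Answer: 4225/4673636496 ≈ 9.0401e-7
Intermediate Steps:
Y = -144 (Y = 36 - 45*4 = 36 - 9*20 = 36 - 180 = -144)
M(q) = 24 - 3*(-144 + q)²
P = -65/68364 (P = (-14*0 + 65)/((24 - 3*(-144 - 7)²) + 15) = (0 + 65)/((24 - 3*(-151)²) + 15) = 65/((24 - 3*22801) + 15) = 65/((24 - 68403) + 15) = 65/(-68379 + 15) = 65/(-68364) = 65*(-1/68364) = -65/68364 ≈ -0.00095079)
P² = (-65/68364)² = 4225/4673636496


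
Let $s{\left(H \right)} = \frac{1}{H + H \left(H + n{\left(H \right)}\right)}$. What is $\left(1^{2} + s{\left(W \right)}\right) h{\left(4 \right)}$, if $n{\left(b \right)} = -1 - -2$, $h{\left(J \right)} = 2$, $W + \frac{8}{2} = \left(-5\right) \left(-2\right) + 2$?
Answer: $\frac{81}{40} \approx 2.025$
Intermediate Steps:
$W = 8$ ($W = -4 + \left(\left(-5\right) \left(-2\right) + 2\right) = -4 + \left(10 + 2\right) = -4 + 12 = 8$)
$n{\left(b \right)} = 1$ ($n{\left(b \right)} = -1 + 2 = 1$)
$s{\left(H \right)} = \frac{1}{H + H \left(1 + H\right)}$ ($s{\left(H \right)} = \frac{1}{H + H \left(H + 1\right)} = \frac{1}{H + H \left(1 + H\right)}$)
$\left(1^{2} + s{\left(W \right)}\right) h{\left(4 \right)} = \left(1^{2} + \frac{1}{8 \left(2 + 8\right)}\right) 2 = \left(1 + \frac{1}{8 \cdot 10}\right) 2 = \left(1 + \frac{1}{8} \cdot \frac{1}{10}\right) 2 = \left(1 + \frac{1}{80}\right) 2 = \frac{81}{80} \cdot 2 = \frac{81}{40}$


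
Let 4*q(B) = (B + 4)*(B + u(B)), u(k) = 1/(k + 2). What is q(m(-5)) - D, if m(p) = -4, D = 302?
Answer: -302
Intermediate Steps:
u(k) = 1/(2 + k)
q(B) = (4 + B)*(B + 1/(2 + B))/4 (q(B) = ((B + 4)*(B + 1/(2 + B)))/4 = ((4 + B)*(B + 1/(2 + B)))/4 = (4 + B)*(B + 1/(2 + B))/4)
q(m(-5)) - D = (4 + (-4)³ + 6*(-4)² + 9*(-4))/(4*(2 - 4)) - 1*302 = (¼)*(4 - 64 + 6*16 - 36)/(-2) - 302 = (¼)*(-½)*(4 - 64 + 96 - 36) - 302 = (¼)*(-½)*0 - 302 = 0 - 302 = -302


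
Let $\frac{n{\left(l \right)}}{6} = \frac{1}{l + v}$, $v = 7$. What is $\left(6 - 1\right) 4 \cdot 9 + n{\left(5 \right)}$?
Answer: $\frac{361}{2} \approx 180.5$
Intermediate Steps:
$n{\left(l \right)} = \frac{6}{7 + l}$ ($n{\left(l \right)} = \frac{6}{l + 7} = \frac{6}{7 + l}$)
$\left(6 - 1\right) 4 \cdot 9 + n{\left(5 \right)} = \left(6 - 1\right) 4 \cdot 9 + \frac{6}{7 + 5} = 5 \cdot 4 \cdot 9 + \frac{6}{12} = 20 \cdot 9 + 6 \cdot \frac{1}{12} = 180 + \frac{1}{2} = \frac{361}{2}$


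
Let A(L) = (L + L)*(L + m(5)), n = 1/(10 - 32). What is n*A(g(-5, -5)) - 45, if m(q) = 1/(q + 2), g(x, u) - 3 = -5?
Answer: -3491/77 ≈ -45.338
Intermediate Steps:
g(x, u) = -2 (g(x, u) = 3 - 5 = -2)
m(q) = 1/(2 + q)
n = -1/22 (n = 1/(-22) = -1/22 ≈ -0.045455)
A(L) = 2*L*(1/7 + L) (A(L) = (L + L)*(L + 1/(2 + 5)) = (2*L)*(L + 1/7) = (2*L)*(1/7 + L) = 2*L*(1/7 + L))
n*A(g(-5, -5)) - 45 = -(-2)*(1 + 7*(-2))/77 - 45 = -(-2)*(1 - 14)/77 - 45 = -(-2)*(-13)/77 - 45 = -1/22*52/7 - 45 = -26/77 - 45 = -3491/77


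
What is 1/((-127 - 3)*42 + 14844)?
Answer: 1/9384 ≈ 0.00010656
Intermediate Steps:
1/((-127 - 3)*42 + 14844) = 1/(-130*42 + 14844) = 1/(-5460 + 14844) = 1/9384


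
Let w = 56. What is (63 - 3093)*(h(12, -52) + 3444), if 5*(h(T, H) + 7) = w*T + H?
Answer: -10789830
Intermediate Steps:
h(T, H) = -7 + H/5 + 56*T/5 (h(T, H) = -7 + (56*T + H)/5 = -7 + (H + 56*T)/5 = -7 + (H/5 + 56*T/5) = -7 + H/5 + 56*T/5)
(63 - 3093)*(h(12, -52) + 3444) = (63 - 3093)*((-7 + (1/5)*(-52) + (56/5)*12) + 3444) = -3030*((-7 - 52/5 + 672/5) + 3444) = -3030*(117 + 3444) = -3030*3561 = -10789830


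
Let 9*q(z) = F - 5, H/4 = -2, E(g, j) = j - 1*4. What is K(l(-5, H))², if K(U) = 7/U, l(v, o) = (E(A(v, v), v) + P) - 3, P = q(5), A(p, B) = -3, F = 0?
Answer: 3969/12769 ≈ 0.31083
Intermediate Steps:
E(g, j) = -4 + j (E(g, j) = j - 4 = -4 + j)
H = -8 (H = 4*(-2) = -8)
q(z) = -5/9 (q(z) = (0 - 5)/9 = (⅑)*(-5) = -5/9)
P = -5/9 ≈ -0.55556
l(v, o) = -68/9 + v (l(v, o) = ((-4 + v) - 5/9) - 3 = (-41/9 + v) - 3 = -68/9 + v)
K(l(-5, H))² = (7/(-68/9 - 5))² = (7/(-113/9))² = (7*(-9/113))² = (-63/113)² = 3969/12769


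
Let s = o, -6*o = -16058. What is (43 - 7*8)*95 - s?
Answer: -11734/3 ≈ -3911.3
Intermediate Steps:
o = 8029/3 (o = -⅙*(-16058) = 8029/3 ≈ 2676.3)
s = 8029/3 ≈ 2676.3
(43 - 7*8)*95 - s = (43 - 7*8)*95 - 1*8029/3 = (43 - 56)*95 - 8029/3 = -13*95 - 8029/3 = -1235 - 8029/3 = -11734/3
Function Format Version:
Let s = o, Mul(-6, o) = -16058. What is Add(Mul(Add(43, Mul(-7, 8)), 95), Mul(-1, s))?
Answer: Rational(-11734, 3) ≈ -3911.3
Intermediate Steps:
o = Rational(8029, 3) (o = Mul(Rational(-1, 6), -16058) = Rational(8029, 3) ≈ 2676.3)
s = Rational(8029, 3) ≈ 2676.3
Add(Mul(Add(43, Mul(-7, 8)), 95), Mul(-1, s)) = Add(Mul(Add(43, Mul(-7, 8)), 95), Mul(-1, Rational(8029, 3))) = Add(Mul(Add(43, -56), 95), Rational(-8029, 3)) = Add(Mul(-13, 95), Rational(-8029, 3)) = Add(-1235, Rational(-8029, 3)) = Rational(-11734, 3)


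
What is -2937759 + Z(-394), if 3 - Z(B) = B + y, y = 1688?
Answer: -2939050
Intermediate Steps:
Z(B) = -1685 - B (Z(B) = 3 - (B + 1688) = 3 - (1688 + B) = 3 + (-1688 - B) = -1685 - B)
-2937759 + Z(-394) = -2937759 + (-1685 - 1*(-394)) = -2937759 + (-1685 + 394) = -2937759 - 1291 = -2939050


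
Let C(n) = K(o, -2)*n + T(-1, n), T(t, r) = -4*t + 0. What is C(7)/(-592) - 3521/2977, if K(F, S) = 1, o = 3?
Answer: -2117179/1762384 ≈ -1.2013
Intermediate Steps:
T(t, r) = -4*t
C(n) = 4 + n (C(n) = 1*n - 4*(-1) = n + 4 = 4 + n)
C(7)/(-592) - 3521/2977 = (4 + 7)/(-592) - 3521/2977 = 11*(-1/592) - 3521*1/2977 = -11/592 - 3521/2977 = -2117179/1762384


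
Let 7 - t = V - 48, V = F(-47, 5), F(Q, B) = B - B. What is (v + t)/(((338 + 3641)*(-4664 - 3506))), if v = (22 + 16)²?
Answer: -1499/32508430 ≈ -4.6111e-5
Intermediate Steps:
F(Q, B) = 0
v = 1444 (v = 38² = 1444)
V = 0
t = 55 (t = 7 - (0 - 48) = 7 - 1*(-48) = 7 + 48 = 55)
(v + t)/(((338 + 3641)*(-4664 - 3506))) = (1444 + 55)/(((338 + 3641)*(-4664 - 3506))) = 1499/((3979*(-8170))) = 1499/(-32508430) = 1499*(-1/32508430) = -1499/32508430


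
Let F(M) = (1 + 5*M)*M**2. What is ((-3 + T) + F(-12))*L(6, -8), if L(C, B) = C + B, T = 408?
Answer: 16182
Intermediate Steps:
F(M) = M**2*(1 + 5*M)
L(C, B) = B + C
((-3 + T) + F(-12))*L(6, -8) = ((-3 + 408) + (-12)**2*(1 + 5*(-12)))*(-8 + 6) = (405 + 144*(1 - 60))*(-2) = (405 + 144*(-59))*(-2) = (405 - 8496)*(-2) = -8091*(-2) = 16182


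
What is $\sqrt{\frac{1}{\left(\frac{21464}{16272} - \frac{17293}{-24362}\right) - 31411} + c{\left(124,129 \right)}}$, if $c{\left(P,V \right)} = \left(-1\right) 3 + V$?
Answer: $\frac{3 \sqrt{2119547422022575626454065}}{389096752345} \approx 11.225$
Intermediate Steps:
$c{\left(P,V \right)} = -3 + V$
$\sqrt{\frac{1}{\left(\frac{21464}{16272} - \frac{17293}{-24362}\right) - 31411} + c{\left(124,129 \right)}} = \sqrt{\frac{1}{\left(\frac{21464}{16272} - \frac{17293}{-24362}\right) - 31411} + \left(-3 + 129\right)} = \sqrt{\frac{1}{\left(21464 \cdot \frac{1}{16272} - - \frac{17293}{24362}\right) - 31411} + 126} = \sqrt{\frac{1}{\left(\frac{2683}{2034} + \frac{17293}{24362}\right) - 31411} + 126} = \sqrt{\frac{1}{\frac{25134302}{12388077} - 31411} + 126} = \sqrt{\frac{1}{- \frac{389096752345}{12388077}} + 126} = \sqrt{- \frac{12388077}{389096752345} + 126} = \sqrt{\frac{49026178407393}{389096752345}} = \frac{3 \sqrt{2119547422022575626454065}}{389096752345}$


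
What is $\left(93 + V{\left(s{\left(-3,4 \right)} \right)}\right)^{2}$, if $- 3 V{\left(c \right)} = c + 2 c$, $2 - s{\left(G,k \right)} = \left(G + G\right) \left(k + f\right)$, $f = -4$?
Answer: $8281$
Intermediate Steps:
$s{\left(G,k \right)} = 2 - 2 G \left(-4 + k\right)$ ($s{\left(G,k \right)} = 2 - \left(G + G\right) \left(k - 4\right) = 2 - 2 G \left(-4 + k\right)$)
$V{\left(c \right)} = - c$ ($V{\left(c \right)} = - \frac{c + 2 c}{3} = - \frac{3 c}{3} = - c$)
$\left(93 + V{\left(s{\left(-3,4 \right)} \right)}\right)^{2} = \left(93 - \left(2 + 8 \left(-3\right) - \left(-6\right) 4\right)\right)^{2} = \left(93 - \left(2 - 24 + 24\right)\right)^{2} = \left(93 - 2\right)^{2} = 91^{2} = 8281$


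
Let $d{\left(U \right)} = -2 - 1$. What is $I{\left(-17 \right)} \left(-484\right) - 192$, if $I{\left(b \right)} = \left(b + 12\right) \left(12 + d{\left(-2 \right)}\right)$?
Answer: $21588$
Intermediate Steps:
$d{\left(U \right)} = -3$ ($d{\left(U \right)} = -2 - 1 = -3$)
$I{\left(b \right)} = 108 + 9 b$ ($I{\left(b \right)} = \left(b + 12\right) \left(12 - 3\right) = \left(12 + b\right) 9 = 108 + 9 b$)
$I{\left(-17 \right)} \left(-484\right) - 192 = \left(108 + 9 \left(-17\right)\right) \left(-484\right) - 192 = \left(108 - 153\right) \left(-484\right) - 192 = \left(-45\right) \left(-484\right) - 192 = 21780 - 192 = 21588$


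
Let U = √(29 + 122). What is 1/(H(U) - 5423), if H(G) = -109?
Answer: -1/5532 ≈ -0.00018077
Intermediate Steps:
U = √151 ≈ 12.288
1/(H(U) - 5423) = 1/(-109 - 5423) = 1/(-5532) = -1/5532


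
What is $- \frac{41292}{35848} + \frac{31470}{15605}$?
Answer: $\frac{24188745}{27970402} \approx 0.8648$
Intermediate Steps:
$- \frac{41292}{35848} + \frac{31470}{15605} = \left(-41292\right) \frac{1}{35848} + 31470 \cdot \frac{1}{15605} = - \frac{10323}{8962} + \frac{6294}{3121} = \frac{24188745}{27970402}$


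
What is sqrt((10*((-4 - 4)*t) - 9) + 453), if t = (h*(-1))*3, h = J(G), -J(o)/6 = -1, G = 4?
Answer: 2*sqrt(471) ≈ 43.405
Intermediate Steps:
J(o) = 6 (J(o) = -6*(-1) = 6)
h = 6
t = -18 (t = (6*(-1))*3 = -6*3 = -18)
sqrt((10*((-4 - 4)*t) - 9) + 453) = sqrt((10*((-4 - 4)*(-18)) - 9) + 453) = sqrt((10*(-8*(-18)) - 9) + 453) = sqrt((10*144 - 9) + 453) = sqrt((1440 - 9) + 453) = sqrt(1431 + 453) = sqrt(1884) = 2*sqrt(471)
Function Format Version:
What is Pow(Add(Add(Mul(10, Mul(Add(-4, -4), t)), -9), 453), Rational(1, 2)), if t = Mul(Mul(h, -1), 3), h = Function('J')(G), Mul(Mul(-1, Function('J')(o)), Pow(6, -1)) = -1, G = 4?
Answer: Mul(2, Pow(471, Rational(1, 2))) ≈ 43.405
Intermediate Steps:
Function('J')(o) = 6 (Function('J')(o) = Mul(-6, -1) = 6)
h = 6
t = -18 (t = Mul(Mul(6, -1), 3) = Mul(-6, 3) = -18)
Pow(Add(Add(Mul(10, Mul(Add(-4, -4), t)), -9), 453), Rational(1, 2)) = Pow(Add(Add(Mul(10, Mul(Add(-4, -4), -18)), -9), 453), Rational(1, 2)) = Pow(Add(Add(Mul(10, Mul(-8, -18)), -9), 453), Rational(1, 2)) = Pow(Add(Add(Mul(10, 144), -9), 453), Rational(1, 2)) = Pow(Add(Add(1440, -9), 453), Rational(1, 2)) = Pow(Add(1431, 453), Rational(1, 2)) = Pow(1884, Rational(1, 2)) = Mul(2, Pow(471, Rational(1, 2)))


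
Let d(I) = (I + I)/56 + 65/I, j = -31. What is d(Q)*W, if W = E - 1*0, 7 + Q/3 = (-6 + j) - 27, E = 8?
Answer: -94378/1491 ≈ -63.298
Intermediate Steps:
Q = -213 (Q = -21 + 3*((-6 - 31) - 27) = -21 + 3*(-37 - 27) = -21 + 3*(-64) = -21 - 192 = -213)
d(I) = 65/I + I/28 (d(I) = (2*I)*(1/56) + 65/I = I/28 + 65/I = 65/I + I/28)
W = 8 (W = 8 - 1*0 = 8 + 0 = 8)
d(Q)*W = (65/(-213) + (1/28)*(-213))*8 = (65*(-1/213) - 213/28)*8 = (-65/213 - 213/28)*8 = -47189/5964*8 = -94378/1491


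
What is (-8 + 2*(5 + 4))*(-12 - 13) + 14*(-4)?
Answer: -306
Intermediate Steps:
(-8 + 2*(5 + 4))*(-12 - 13) + 14*(-4) = (-8 + 2*9)*(-25) - 56 = (-8 + 18)*(-25) - 56 = 10*(-25) - 56 = -250 - 56 = -306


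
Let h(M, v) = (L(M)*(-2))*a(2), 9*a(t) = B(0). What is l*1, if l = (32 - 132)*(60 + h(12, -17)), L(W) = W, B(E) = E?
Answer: -6000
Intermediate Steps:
a(t) = 0 (a(t) = (⅑)*0 = 0)
h(M, v) = 0 (h(M, v) = (M*(-2))*0 = -2*M*0 = 0)
l = -6000 (l = (32 - 132)*(60 + 0) = -100*60 = -6000)
l*1 = -6000*1 = -6000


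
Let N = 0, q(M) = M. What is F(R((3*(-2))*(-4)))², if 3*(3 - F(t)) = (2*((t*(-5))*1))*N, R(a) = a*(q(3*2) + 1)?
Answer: 9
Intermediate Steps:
R(a) = 7*a (R(a) = a*(3*2 + 1) = a*(6 + 1) = a*7 = 7*a)
F(t) = 3 (F(t) = 3 - 2*((t*(-5))*1)*0/3 = 3 - 2*(-5*t*1)*0/3 = 3 - 2*(-5*t)*0/3 = 3 - (-10*t)*0/3 = 3 - ⅓*0 = 3 + 0 = 3)
F(R((3*(-2))*(-4)))² = 3² = 9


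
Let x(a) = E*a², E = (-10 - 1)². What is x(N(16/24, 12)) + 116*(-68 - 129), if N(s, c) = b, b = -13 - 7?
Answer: 25548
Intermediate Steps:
b = -20
E = 121 (E = (-11)² = 121)
N(s, c) = -20
x(a) = 121*a²
x(N(16/24, 12)) + 116*(-68 - 129) = 121*(-20)² + 116*(-68 - 129) = 121*400 + 116*(-197) = 48400 - 22852 = 25548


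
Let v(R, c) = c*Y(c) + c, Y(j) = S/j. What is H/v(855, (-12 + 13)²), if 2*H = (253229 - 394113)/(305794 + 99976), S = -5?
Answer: 35221/811540 ≈ 0.043400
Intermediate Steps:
Y(j) = -5/j
H = -35221/202885 (H = ((253229 - 394113)/(305794 + 99976))/2 = (-140884/405770)/2 = (-140884*1/405770)/2 = (½)*(-70442/202885) = -35221/202885 ≈ -0.17360)
v(R, c) = -5 + c (v(R, c) = c*(-5/c) + c = -5 + c)
H/v(855, (-12 + 13)²) = -35221/(202885*(-5 + (-12 + 13)²)) = -35221/(202885*(-5 + 1²)) = -35221/(202885*(-5 + 1)) = -35221/202885/(-4) = -35221/202885*(-¼) = 35221/811540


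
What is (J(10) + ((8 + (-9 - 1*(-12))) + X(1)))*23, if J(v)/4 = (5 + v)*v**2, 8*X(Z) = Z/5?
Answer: 5530143/40 ≈ 1.3825e+5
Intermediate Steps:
X(Z) = Z/40 (X(Z) = (Z/5)/8 = Z/40)
J(v) = 4*v**2*(5 + v) (J(v) = 4*((5 + v)*v**2) = 4*(v**2*(5 + v)) = 4*v**2*(5 + v))
(J(10) + ((8 + (-9 - 1*(-12))) + X(1)))*23 = (4*10**2*(5 + 10) + ((8 + (-9 - 1*(-12))) + (1/40)*1))*23 = (4*100*15 + ((8 + (-9 + 12)) + 1/40))*23 = (6000 + ((8 + 3) + 1/40))*23 = (6000 + (11 + 1/40))*23 = (6000 + 441/40)*23 = (240441/40)*23 = 5530143/40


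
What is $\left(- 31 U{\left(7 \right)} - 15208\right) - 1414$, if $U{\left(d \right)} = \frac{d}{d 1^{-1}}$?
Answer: $-16653$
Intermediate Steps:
$U{\left(d \right)} = 1$ ($U{\left(d \right)} = \frac{d}{d 1} = \frac{d}{d} = 1$)
$\left(- 31 U{\left(7 \right)} - 15208\right) - 1414 = \left(\left(-31\right) 1 - 15208\right) - 1414 = \left(-31 - 15208\right) - 1414 = -15239 - 1414 = -16653$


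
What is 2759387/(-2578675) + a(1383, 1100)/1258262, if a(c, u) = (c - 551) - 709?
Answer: -3471714628369/3244648762850 ≈ -1.0700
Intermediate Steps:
a(c, u) = -1260 + c (a(c, u) = (-551 + c) - 709 = -1260 + c)
2759387/(-2578675) + a(1383, 1100)/1258262 = 2759387/(-2578675) + (-1260 + 1383)/1258262 = 2759387*(-1/2578675) + 123*(1/1258262) = -2759387/2578675 + 123/1258262 = -3471714628369/3244648762850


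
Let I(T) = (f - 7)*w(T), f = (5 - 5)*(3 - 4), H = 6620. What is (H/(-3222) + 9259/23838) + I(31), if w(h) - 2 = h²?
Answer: -86312910623/12801006 ≈ -6742.7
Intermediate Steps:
w(h) = 2 + h²
f = 0 (f = 0*(-1) = 0)
I(T) = -14 - 7*T² (I(T) = (0 - 7)*(2 + T²) = -7*(2 + T²) = -14 - 7*T²)
(H/(-3222) + 9259/23838) + I(31) = (6620/(-3222) + 9259/23838) + (-14 - 7*31²) = (6620*(-1/3222) + 9259*(1/23838)) + (-14 - 7*961) = (-3310/1611 + 9259/23838) + (-14 - 6727) = -21329177/12801006 - 6741 = -86312910623/12801006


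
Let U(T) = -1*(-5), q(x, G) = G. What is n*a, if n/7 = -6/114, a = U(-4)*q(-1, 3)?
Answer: -105/19 ≈ -5.5263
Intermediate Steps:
U(T) = 5
a = 15 (a = 5*3 = 15)
n = -7/19 (n = 7*(-6/114) = 7*(-6*1/114) = 7*(-1/19) = -7/19 ≈ -0.36842)
n*a = -7/19*15 = -105/19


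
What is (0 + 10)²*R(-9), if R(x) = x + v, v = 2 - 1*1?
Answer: -800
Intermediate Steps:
v = 1 (v = 2 - 1 = 1)
R(x) = 1 + x (R(x) = x + 1 = 1 + x)
(0 + 10)²*R(-9) = (0 + 10)²*(1 - 9) = 10²*(-8) = 100*(-8) = -800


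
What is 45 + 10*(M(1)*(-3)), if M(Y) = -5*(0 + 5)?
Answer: 795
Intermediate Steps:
M(Y) = -25 (M(Y) = -5*5 = -25)
45 + 10*(M(1)*(-3)) = 45 + 10*(-25*(-3)) = 45 + 10*75 = 45 + 750 = 795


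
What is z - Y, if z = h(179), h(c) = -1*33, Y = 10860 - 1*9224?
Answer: -1669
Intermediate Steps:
Y = 1636 (Y = 10860 - 9224 = 1636)
h(c) = -33
z = -33
z - Y = -33 - 1*1636 = -33 - 1636 = -1669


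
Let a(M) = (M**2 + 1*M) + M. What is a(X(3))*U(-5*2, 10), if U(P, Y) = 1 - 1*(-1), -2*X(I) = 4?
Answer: 0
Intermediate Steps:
X(I) = -2 (X(I) = -1/2*4 = -2)
a(M) = M**2 + 2*M (a(M) = (M**2 + M) + M = (M + M**2) + M = M**2 + 2*M)
U(P, Y) = 2 (U(P, Y) = 1 + 1 = 2)
a(X(3))*U(-5*2, 10) = -2*(2 - 2)*2 = -2*0*2 = 0*2 = 0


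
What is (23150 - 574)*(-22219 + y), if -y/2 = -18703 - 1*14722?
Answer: 1007589456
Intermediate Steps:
y = 66850 (y = -2*(-18703 - 1*14722) = -2*(-18703 - 14722) = -2*(-33425) = 66850)
(23150 - 574)*(-22219 + y) = (23150 - 574)*(-22219 + 66850) = 22576*44631 = 1007589456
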